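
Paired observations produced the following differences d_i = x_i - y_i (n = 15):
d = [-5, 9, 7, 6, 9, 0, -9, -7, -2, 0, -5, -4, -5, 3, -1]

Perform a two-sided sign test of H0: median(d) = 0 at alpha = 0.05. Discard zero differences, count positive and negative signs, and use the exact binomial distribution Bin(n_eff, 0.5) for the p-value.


Step 1: Discard zero differences. Original n = 15; n_eff = number of nonzero differences = 13.
Nonzero differences (with sign): -5, +9, +7, +6, +9, -9, -7, -2, -5, -4, -5, +3, -1
Step 2: Count signs: positive = 5, negative = 8.
Step 3: Under H0: P(positive) = 0.5, so the number of positives S ~ Bin(13, 0.5).
Step 4: Two-sided exact p-value = sum of Bin(13,0.5) probabilities at or below the observed probability = 0.581055.
Step 5: alpha = 0.05. fail to reject H0.

n_eff = 13, pos = 5, neg = 8, p = 0.581055, fail to reject H0.


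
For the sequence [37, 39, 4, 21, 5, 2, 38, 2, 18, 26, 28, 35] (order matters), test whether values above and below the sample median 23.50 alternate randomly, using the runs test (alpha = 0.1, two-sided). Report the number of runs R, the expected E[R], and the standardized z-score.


Step 1: Compute median = 23.50; label A = above, B = below.
Labels in order: AABBBBABBAAA  (n_A = 6, n_B = 6)
Step 2: Count runs R = 5.
Step 3: Under H0 (random ordering), E[R] = 2*n_A*n_B/(n_A+n_B) + 1 = 2*6*6/12 + 1 = 7.0000.
        Var[R] = 2*n_A*n_B*(2*n_A*n_B - n_A - n_B) / ((n_A+n_B)^2 * (n_A+n_B-1)) = 4320/1584 = 2.7273.
        SD[R] = 1.6514.
Step 4: Continuity-corrected z = (R + 0.5 - E[R]) / SD[R] = (5 + 0.5 - 7.0000) / 1.6514 = -0.9083.
Step 5: Two-sided p-value via normal approximation = 2*(1 - Phi(|z|)) = 0.363722.
Step 6: alpha = 0.1. fail to reject H0.

R = 5, z = -0.9083, p = 0.363722, fail to reject H0.


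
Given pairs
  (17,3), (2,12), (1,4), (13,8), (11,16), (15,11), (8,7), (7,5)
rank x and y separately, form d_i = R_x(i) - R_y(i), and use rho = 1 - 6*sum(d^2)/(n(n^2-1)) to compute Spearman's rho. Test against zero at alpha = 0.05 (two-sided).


Step 1: Rank x and y separately (midranks; no ties here).
rank(x): 17->8, 2->2, 1->1, 13->6, 11->5, 15->7, 8->4, 7->3
rank(y): 3->1, 12->7, 4->2, 8->5, 16->8, 11->6, 7->4, 5->3
Step 2: d_i = R_x(i) - R_y(i); compute d_i^2.
  (8-1)^2=49, (2-7)^2=25, (1-2)^2=1, (6-5)^2=1, (5-8)^2=9, (7-6)^2=1, (4-4)^2=0, (3-3)^2=0
sum(d^2) = 86.
Step 3: rho = 1 - 6*86 / (8*(8^2 - 1)) = 1 - 516/504 = -0.023810.
Step 4: Under H0, t = rho * sqrt((n-2)/(1-rho^2)) = -0.0583 ~ t(6).
Step 5: Two-sided p-value from the t-distribution with 6 df = 0.955374.
Step 6: alpha = 0.05. fail to reject H0.

rho = -0.0238, p = 0.955374, fail to reject H0 at alpha = 0.05.


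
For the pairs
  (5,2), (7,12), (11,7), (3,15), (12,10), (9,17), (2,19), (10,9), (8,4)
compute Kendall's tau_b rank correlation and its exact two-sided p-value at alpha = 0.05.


Step 1: Enumerate the 36 unordered pairs (i,j) with i<j and classify each by sign(x_j-x_i) * sign(y_j-y_i).
  (1,2):dx=+2,dy=+10->C; (1,3):dx=+6,dy=+5->C; (1,4):dx=-2,dy=+13->D; (1,5):dx=+7,dy=+8->C
  (1,6):dx=+4,dy=+15->C; (1,7):dx=-3,dy=+17->D; (1,8):dx=+5,dy=+7->C; (1,9):dx=+3,dy=+2->C
  (2,3):dx=+4,dy=-5->D; (2,4):dx=-4,dy=+3->D; (2,5):dx=+5,dy=-2->D; (2,6):dx=+2,dy=+5->C
  (2,7):dx=-5,dy=+7->D; (2,8):dx=+3,dy=-3->D; (2,9):dx=+1,dy=-8->D; (3,4):dx=-8,dy=+8->D
  (3,5):dx=+1,dy=+3->C; (3,6):dx=-2,dy=+10->D; (3,7):dx=-9,dy=+12->D; (3,8):dx=-1,dy=+2->D
  (3,9):dx=-3,dy=-3->C; (4,5):dx=+9,dy=-5->D; (4,6):dx=+6,dy=+2->C; (4,7):dx=-1,dy=+4->D
  (4,8):dx=+7,dy=-6->D; (4,9):dx=+5,dy=-11->D; (5,6):dx=-3,dy=+7->D; (5,7):dx=-10,dy=+9->D
  (5,8):dx=-2,dy=-1->C; (5,9):dx=-4,dy=-6->C; (6,7):dx=-7,dy=+2->D; (6,8):dx=+1,dy=-8->D
  (6,9):dx=-1,dy=-13->C; (7,8):dx=+8,dy=-10->D; (7,9):dx=+6,dy=-15->D; (8,9):dx=-2,dy=-5->C
Step 2: C = 14, D = 22, total pairs = 36.
Step 3: tau = (C - D)/(n(n-1)/2) = (14 - 22)/36 = -0.222222.
Step 4: Exact two-sided p-value (enumerate n! = 362880 permutations of y under H0): p = 0.476709.
Step 5: alpha = 0.05. fail to reject H0.

tau_b = -0.2222 (C=14, D=22), p = 0.476709, fail to reject H0.


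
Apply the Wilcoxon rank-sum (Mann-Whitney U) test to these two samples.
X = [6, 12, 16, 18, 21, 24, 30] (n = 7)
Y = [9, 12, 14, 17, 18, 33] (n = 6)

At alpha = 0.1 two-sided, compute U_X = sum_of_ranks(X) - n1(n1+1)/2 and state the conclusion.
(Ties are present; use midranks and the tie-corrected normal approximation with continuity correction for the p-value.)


Step 1: Combine and sort all 13 observations; assign midranks.
sorted (value, group): (6,X), (9,Y), (12,X), (12,Y), (14,Y), (16,X), (17,Y), (18,X), (18,Y), (21,X), (24,X), (30,X), (33,Y)
ranks: 6->1, 9->2, 12->3.5, 12->3.5, 14->5, 16->6, 17->7, 18->8.5, 18->8.5, 21->10, 24->11, 30->12, 33->13
Step 2: Rank sum for X: R1 = 1 + 3.5 + 6 + 8.5 + 10 + 11 + 12 = 52.
Step 3: U_X = R1 - n1(n1+1)/2 = 52 - 7*8/2 = 52 - 28 = 24.
       U_Y = n1*n2 - U_X = 42 - 24 = 18.
Step 4: Ties are present, so use the tie-corrected normal approximation (with continuity correction) for the p-value.
Step 5: p-value = 0.720247; compare to alpha = 0.1. fail to reject H0.

U_X = 24, p = 0.720247, fail to reject H0 at alpha = 0.1.


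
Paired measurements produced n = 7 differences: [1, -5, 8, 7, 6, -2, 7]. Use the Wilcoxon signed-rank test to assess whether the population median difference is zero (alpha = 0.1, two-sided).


Step 1: Drop any zero differences (none here) and take |d_i|.
|d| = [1, 5, 8, 7, 6, 2, 7]
Step 2: Midrank |d_i| (ties get averaged ranks).
ranks: |1|->1, |5|->3, |8|->7, |7|->5.5, |6|->4, |2|->2, |7|->5.5
Step 3: Attach original signs; sum ranks with positive sign and with negative sign.
W+ = 1 + 7 + 5.5 + 4 + 5.5 = 23
W- = 3 + 2 = 5
(Check: W+ + W- = 28 should equal n(n+1)/2 = 28.)
Step 4: Test statistic W = min(W+, W-) = 5.
Step 5: Ties in |d|, so use the tie-corrected normal approximation.
        E[W] = n(n+1)/4 = 7*8/4 = 14.
        Tie groups: |d|=7 (t=2); sum(t^3 - t) = 6.
        Var[W] = n(n+1)(2n+1)/24 - sum(t^3-t)/48 = 840/24 - 6/48 = 34.875.
        z = (W - E[W]) / sqrt(Var[W]) = (5 - 14) / 5.9055 = -1.5240.
        Two-sided p = 2*Phi(z) = 0.127508.
Step 6: alpha = 0.1. fail to reject H0.

W+ = 23, W- = 5, W = min = 5, p = 0.127508, fail to reject H0.


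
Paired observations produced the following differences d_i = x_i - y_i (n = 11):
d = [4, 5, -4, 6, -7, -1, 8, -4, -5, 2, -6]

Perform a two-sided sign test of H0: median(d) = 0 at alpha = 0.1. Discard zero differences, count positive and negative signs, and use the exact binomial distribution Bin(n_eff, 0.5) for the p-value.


Step 1: Discard zero differences. Original n = 11; n_eff = number of nonzero differences = 11.
Nonzero differences (with sign): +4, +5, -4, +6, -7, -1, +8, -4, -5, +2, -6
Step 2: Count signs: positive = 5, negative = 6.
Step 3: Under H0: P(positive) = 0.5, so the number of positives S ~ Bin(11, 0.5).
Step 4: Two-sided exact p-value = sum of Bin(11,0.5) probabilities at or below the observed probability = 1.000000.
Step 5: alpha = 0.1. fail to reject H0.

n_eff = 11, pos = 5, neg = 6, p = 1.000000, fail to reject H0.


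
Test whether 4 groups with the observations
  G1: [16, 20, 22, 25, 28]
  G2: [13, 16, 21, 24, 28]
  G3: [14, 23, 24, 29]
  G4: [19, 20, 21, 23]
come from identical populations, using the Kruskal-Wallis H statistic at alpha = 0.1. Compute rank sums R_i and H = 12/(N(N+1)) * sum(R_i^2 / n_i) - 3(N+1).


Step 1: Combine all N = 18 observations and assign midranks.
sorted (value, group, rank): (13,G2,1), (14,G3,2), (16,G1,3.5), (16,G2,3.5), (19,G4,5), (20,G1,6.5), (20,G4,6.5), (21,G2,8.5), (21,G4,8.5), (22,G1,10), (23,G3,11.5), (23,G4,11.5), (24,G2,13.5), (24,G3,13.5), (25,G1,15), (28,G1,16.5), (28,G2,16.5), (29,G3,18)
Step 2: Sum ranks within each group.
R_1 = 51.5 (n_1 = 5)
R_2 = 43 (n_2 = 5)
R_3 = 45 (n_3 = 4)
R_4 = 31.5 (n_4 = 4)
Step 3: H = 12/(N(N+1)) * sum(R_i^2/n_i) - 3(N+1)
     = 12/(18*19) * (51.5^2/5 + 43^2/5 + 45^2/4 + 31.5^2/4) - 3*19
     = 0.035088 * 1654.56 - 57
     = 1.054825.
Step 4: Ties present; correction factor C = 1 - 36/(18^3 - 18) = 0.993808. Corrected H = 1.054825 / 0.993808 = 1.061397.
Step 5: Under H0, H ~ chi^2(3); p-value = 0.786400.
Step 6: alpha = 0.1. fail to reject H0.

H = 1.0614, df = 3, p = 0.786400, fail to reject H0.


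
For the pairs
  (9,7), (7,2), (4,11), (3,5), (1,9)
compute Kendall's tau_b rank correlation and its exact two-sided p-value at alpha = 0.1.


Step 1: Enumerate the 10 unordered pairs (i,j) with i<j and classify each by sign(x_j-x_i) * sign(y_j-y_i).
  (1,2):dx=-2,dy=-5->C; (1,3):dx=-5,dy=+4->D; (1,4):dx=-6,dy=-2->C; (1,5):dx=-8,dy=+2->D
  (2,3):dx=-3,dy=+9->D; (2,4):dx=-4,dy=+3->D; (2,5):dx=-6,dy=+7->D; (3,4):dx=-1,dy=-6->C
  (3,5):dx=-3,dy=-2->C; (4,5):dx=-2,dy=+4->D
Step 2: C = 4, D = 6, total pairs = 10.
Step 3: tau = (C - D)/(n(n-1)/2) = (4 - 6)/10 = -0.200000.
Step 4: Exact two-sided p-value (enumerate n! = 120 permutations of y under H0): p = 0.816667.
Step 5: alpha = 0.1. fail to reject H0.

tau_b = -0.2000 (C=4, D=6), p = 0.816667, fail to reject H0.


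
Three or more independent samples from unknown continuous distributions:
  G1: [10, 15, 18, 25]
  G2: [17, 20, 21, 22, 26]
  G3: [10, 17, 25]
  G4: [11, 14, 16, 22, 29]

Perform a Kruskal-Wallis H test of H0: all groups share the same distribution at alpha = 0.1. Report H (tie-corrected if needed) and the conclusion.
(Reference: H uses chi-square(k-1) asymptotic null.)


Step 1: Combine all N = 17 observations and assign midranks.
sorted (value, group, rank): (10,G1,1.5), (10,G3,1.5), (11,G4,3), (14,G4,4), (15,G1,5), (16,G4,6), (17,G2,7.5), (17,G3,7.5), (18,G1,9), (20,G2,10), (21,G2,11), (22,G2,12.5), (22,G4,12.5), (25,G1,14.5), (25,G3,14.5), (26,G2,16), (29,G4,17)
Step 2: Sum ranks within each group.
R_1 = 30 (n_1 = 4)
R_2 = 57 (n_2 = 5)
R_3 = 23.5 (n_3 = 3)
R_4 = 42.5 (n_4 = 5)
Step 3: H = 12/(N(N+1)) * sum(R_i^2/n_i) - 3(N+1)
     = 12/(17*18) * (30^2/4 + 57^2/5 + 23.5^2/3 + 42.5^2/5) - 3*18
     = 0.039216 * 1420.13 - 54
     = 1.691503.
Step 4: Ties present; correction factor C = 1 - 24/(17^3 - 17) = 0.995098. Corrected H = 1.691503 / 0.995098 = 1.699836.
Step 5: Under H0, H ~ chi^2(3); p-value = 0.636970.
Step 6: alpha = 0.1. fail to reject H0.

H = 1.6998, df = 3, p = 0.636970, fail to reject H0.


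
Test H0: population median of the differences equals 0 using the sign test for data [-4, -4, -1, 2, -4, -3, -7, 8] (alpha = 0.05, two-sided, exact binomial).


Step 1: Discard zero differences. Original n = 8; n_eff = number of nonzero differences = 8.
Nonzero differences (with sign): -4, -4, -1, +2, -4, -3, -7, +8
Step 2: Count signs: positive = 2, negative = 6.
Step 3: Under H0: P(positive) = 0.5, so the number of positives S ~ Bin(8, 0.5).
Step 4: Two-sided exact p-value = sum of Bin(8,0.5) probabilities at or below the observed probability = 0.289062.
Step 5: alpha = 0.05. fail to reject H0.

n_eff = 8, pos = 2, neg = 6, p = 0.289062, fail to reject H0.


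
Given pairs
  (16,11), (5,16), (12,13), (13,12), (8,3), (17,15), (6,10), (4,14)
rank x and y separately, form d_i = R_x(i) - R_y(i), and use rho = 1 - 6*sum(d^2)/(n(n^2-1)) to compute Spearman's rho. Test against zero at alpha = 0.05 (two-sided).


Step 1: Rank x and y separately (midranks; no ties here).
rank(x): 16->7, 5->2, 12->5, 13->6, 8->4, 17->8, 6->3, 4->1
rank(y): 11->3, 16->8, 13->5, 12->4, 3->1, 15->7, 10->2, 14->6
Step 2: d_i = R_x(i) - R_y(i); compute d_i^2.
  (7-3)^2=16, (2-8)^2=36, (5-5)^2=0, (6-4)^2=4, (4-1)^2=9, (8-7)^2=1, (3-2)^2=1, (1-6)^2=25
sum(d^2) = 92.
Step 3: rho = 1 - 6*92 / (8*(8^2 - 1)) = 1 - 552/504 = -0.095238.
Step 4: Under H0, t = rho * sqrt((n-2)/(1-rho^2)) = -0.2343 ~ t(6).
Step 5: Two-sided p-value from the t-distribution with 6 df = 0.822505.
Step 6: alpha = 0.05. fail to reject H0.

rho = -0.0952, p = 0.822505, fail to reject H0 at alpha = 0.05.


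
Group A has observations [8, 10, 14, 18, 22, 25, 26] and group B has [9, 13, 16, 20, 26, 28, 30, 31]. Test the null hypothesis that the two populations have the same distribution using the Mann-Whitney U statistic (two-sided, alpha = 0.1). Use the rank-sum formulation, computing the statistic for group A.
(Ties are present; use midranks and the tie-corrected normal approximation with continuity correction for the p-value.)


Step 1: Combine and sort all 15 observations; assign midranks.
sorted (value, group): (8,X), (9,Y), (10,X), (13,Y), (14,X), (16,Y), (18,X), (20,Y), (22,X), (25,X), (26,X), (26,Y), (28,Y), (30,Y), (31,Y)
ranks: 8->1, 9->2, 10->3, 13->4, 14->5, 16->6, 18->7, 20->8, 22->9, 25->10, 26->11.5, 26->11.5, 28->13, 30->14, 31->15
Step 2: Rank sum for X: R1 = 1 + 3 + 5 + 7 + 9 + 10 + 11.5 = 46.5.
Step 3: U_X = R1 - n1(n1+1)/2 = 46.5 - 7*8/2 = 46.5 - 28 = 18.5.
       U_Y = n1*n2 - U_X = 56 - 18.5 = 37.5.
Step 4: Ties are present, so use the tie-corrected normal approximation (with continuity correction) for the p-value.
Step 5: p-value = 0.297190; compare to alpha = 0.1. fail to reject H0.

U_X = 18.5, p = 0.297190, fail to reject H0 at alpha = 0.1.


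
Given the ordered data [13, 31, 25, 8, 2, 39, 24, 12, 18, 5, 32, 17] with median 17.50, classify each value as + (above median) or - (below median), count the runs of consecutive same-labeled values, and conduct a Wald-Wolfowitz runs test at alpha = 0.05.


Step 1: Compute median = 17.50; label A = above, B = below.
Labels in order: BAABBAABABAB  (n_A = 6, n_B = 6)
Step 2: Count runs R = 9.
Step 3: Under H0 (random ordering), E[R] = 2*n_A*n_B/(n_A+n_B) + 1 = 2*6*6/12 + 1 = 7.0000.
        Var[R] = 2*n_A*n_B*(2*n_A*n_B - n_A - n_B) / ((n_A+n_B)^2 * (n_A+n_B-1)) = 4320/1584 = 2.7273.
        SD[R] = 1.6514.
Step 4: Continuity-corrected z = (R - 0.5 - E[R]) / SD[R] = (9 - 0.5 - 7.0000) / 1.6514 = 0.9083.
Step 5: Two-sided p-value via normal approximation = 2*(1 - Phi(|z|)) = 0.363722.
Step 6: alpha = 0.05. fail to reject H0.

R = 9, z = 0.9083, p = 0.363722, fail to reject H0.


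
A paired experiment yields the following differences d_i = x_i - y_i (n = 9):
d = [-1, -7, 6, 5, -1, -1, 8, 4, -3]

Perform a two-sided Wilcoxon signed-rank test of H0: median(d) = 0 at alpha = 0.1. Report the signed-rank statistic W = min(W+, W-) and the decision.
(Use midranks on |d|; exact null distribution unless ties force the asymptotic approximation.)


Step 1: Drop any zero differences (none here) and take |d_i|.
|d| = [1, 7, 6, 5, 1, 1, 8, 4, 3]
Step 2: Midrank |d_i| (ties get averaged ranks).
ranks: |1|->2, |7|->8, |6|->7, |5|->6, |1|->2, |1|->2, |8|->9, |4|->5, |3|->4
Step 3: Attach original signs; sum ranks with positive sign and with negative sign.
W+ = 7 + 6 + 9 + 5 = 27
W- = 2 + 8 + 2 + 2 + 4 = 18
(Check: W+ + W- = 45 should equal n(n+1)/2 = 45.)
Step 4: Test statistic W = min(W+, W-) = 18.
Step 5: Ties in |d|, so use the tie-corrected normal approximation.
        E[W] = n(n+1)/4 = 9*10/4 = 22.5.
        Tie groups: |d|=1 (t=3); sum(t^3 - t) = 24.
        Var[W] = n(n+1)(2n+1)/24 - sum(t^3-t)/48 = 1710/24 - 24/48 = 70.75.
        z = (W - E[W]) / sqrt(Var[W]) = (18 - 22.5) / 8.4113 = -0.5350.
        Two-sided p = 2*Phi(z) = 0.592654.
Step 6: alpha = 0.1. fail to reject H0.

W+ = 27, W- = 18, W = min = 18, p = 0.592654, fail to reject H0.


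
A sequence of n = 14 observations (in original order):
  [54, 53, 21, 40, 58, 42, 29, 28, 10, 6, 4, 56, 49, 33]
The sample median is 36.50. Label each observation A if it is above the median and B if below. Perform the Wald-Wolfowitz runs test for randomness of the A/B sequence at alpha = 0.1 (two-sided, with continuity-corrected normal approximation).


Step 1: Compute median = 36.50; label A = above, B = below.
Labels in order: AABAAABBBBBAAB  (n_A = 7, n_B = 7)
Step 2: Count runs R = 6.
Step 3: Under H0 (random ordering), E[R] = 2*n_A*n_B/(n_A+n_B) + 1 = 2*7*7/14 + 1 = 8.0000.
        Var[R] = 2*n_A*n_B*(2*n_A*n_B - n_A - n_B) / ((n_A+n_B)^2 * (n_A+n_B-1)) = 8232/2548 = 3.2308.
        SD[R] = 1.7974.
Step 4: Continuity-corrected z = (R + 0.5 - E[R]) / SD[R] = (6 + 0.5 - 8.0000) / 1.7974 = -0.8345.
Step 5: Two-sided p-value via normal approximation = 2*(1 - Phi(|z|)) = 0.403986.
Step 6: alpha = 0.1. fail to reject H0.

R = 6, z = -0.8345, p = 0.403986, fail to reject H0.


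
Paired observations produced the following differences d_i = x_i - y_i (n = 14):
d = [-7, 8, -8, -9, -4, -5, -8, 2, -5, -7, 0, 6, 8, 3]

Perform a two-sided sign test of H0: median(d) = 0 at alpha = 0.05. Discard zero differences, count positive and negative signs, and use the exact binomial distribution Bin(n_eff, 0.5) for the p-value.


Step 1: Discard zero differences. Original n = 14; n_eff = number of nonzero differences = 13.
Nonzero differences (with sign): -7, +8, -8, -9, -4, -5, -8, +2, -5, -7, +6, +8, +3
Step 2: Count signs: positive = 5, negative = 8.
Step 3: Under H0: P(positive) = 0.5, so the number of positives S ~ Bin(13, 0.5).
Step 4: Two-sided exact p-value = sum of Bin(13,0.5) probabilities at or below the observed probability = 0.581055.
Step 5: alpha = 0.05. fail to reject H0.

n_eff = 13, pos = 5, neg = 8, p = 0.581055, fail to reject H0.


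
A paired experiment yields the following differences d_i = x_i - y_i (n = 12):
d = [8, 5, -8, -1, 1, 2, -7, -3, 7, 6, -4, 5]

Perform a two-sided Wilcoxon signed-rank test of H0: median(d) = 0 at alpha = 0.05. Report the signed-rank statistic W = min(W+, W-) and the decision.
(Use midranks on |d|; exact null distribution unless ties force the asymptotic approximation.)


Step 1: Drop any zero differences (none here) and take |d_i|.
|d| = [8, 5, 8, 1, 1, 2, 7, 3, 7, 6, 4, 5]
Step 2: Midrank |d_i| (ties get averaged ranks).
ranks: |8|->11.5, |5|->6.5, |8|->11.5, |1|->1.5, |1|->1.5, |2|->3, |7|->9.5, |3|->4, |7|->9.5, |6|->8, |4|->5, |5|->6.5
Step 3: Attach original signs; sum ranks with positive sign and with negative sign.
W+ = 11.5 + 6.5 + 1.5 + 3 + 9.5 + 8 + 6.5 = 46.5
W- = 11.5 + 1.5 + 9.5 + 4 + 5 = 31.5
(Check: W+ + W- = 78 should equal n(n+1)/2 = 78.)
Step 4: Test statistic W = min(W+, W-) = 31.5.
Step 5: Ties in |d|, so use the tie-corrected normal approximation.
        E[W] = n(n+1)/4 = 12*13/4 = 39.
        Tie groups: |d|=1 (t=2), |d|=5 (t=2), |d|=7 (t=2), |d|=8 (t=2); sum(t^3 - t) = 24.
        Var[W] = n(n+1)(2n+1)/24 - sum(t^3-t)/48 = 3900/24 - 24/48 = 162.
        z = (W - E[W]) / sqrt(Var[W]) = (31.5 - 39) / 12.7279 = -0.5893.
        Two-sided p = 2*Phi(z) = 0.555690.
Step 6: alpha = 0.05. fail to reject H0.

W+ = 46.5, W- = 31.5, W = min = 31.5, p = 0.555690, fail to reject H0.


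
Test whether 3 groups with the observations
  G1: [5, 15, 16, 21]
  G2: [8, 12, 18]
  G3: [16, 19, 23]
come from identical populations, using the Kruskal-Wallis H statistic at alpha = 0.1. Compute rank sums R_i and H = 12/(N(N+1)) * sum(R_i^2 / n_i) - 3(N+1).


Step 1: Combine all N = 10 observations and assign midranks.
sorted (value, group, rank): (5,G1,1), (8,G2,2), (12,G2,3), (15,G1,4), (16,G1,5.5), (16,G3,5.5), (18,G2,7), (19,G3,8), (21,G1,9), (23,G3,10)
Step 2: Sum ranks within each group.
R_1 = 19.5 (n_1 = 4)
R_2 = 12 (n_2 = 3)
R_3 = 23.5 (n_3 = 3)
Step 3: H = 12/(N(N+1)) * sum(R_i^2/n_i) - 3(N+1)
     = 12/(10*11) * (19.5^2/4 + 12^2/3 + 23.5^2/3) - 3*11
     = 0.109091 * 327.146 - 33
     = 2.688636.
Step 4: Ties present; correction factor C = 1 - 6/(10^3 - 10) = 0.993939. Corrected H = 2.688636 / 0.993939 = 2.705030.
Step 5: Under H0, H ~ chi^2(2); p-value = 0.258589.
Step 6: alpha = 0.1. fail to reject H0.

H = 2.7050, df = 2, p = 0.258589, fail to reject H0.


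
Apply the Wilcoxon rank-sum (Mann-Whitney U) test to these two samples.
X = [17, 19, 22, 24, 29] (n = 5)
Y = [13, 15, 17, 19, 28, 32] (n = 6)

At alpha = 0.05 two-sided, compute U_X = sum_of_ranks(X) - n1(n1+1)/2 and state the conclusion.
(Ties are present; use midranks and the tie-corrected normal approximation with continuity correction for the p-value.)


Step 1: Combine and sort all 11 observations; assign midranks.
sorted (value, group): (13,Y), (15,Y), (17,X), (17,Y), (19,X), (19,Y), (22,X), (24,X), (28,Y), (29,X), (32,Y)
ranks: 13->1, 15->2, 17->3.5, 17->3.5, 19->5.5, 19->5.5, 22->7, 24->8, 28->9, 29->10, 32->11
Step 2: Rank sum for X: R1 = 3.5 + 5.5 + 7 + 8 + 10 = 34.
Step 3: U_X = R1 - n1(n1+1)/2 = 34 - 5*6/2 = 34 - 15 = 19.
       U_Y = n1*n2 - U_X = 30 - 19 = 11.
Step 4: Ties are present, so use the tie-corrected normal approximation (with continuity correction) for the p-value.
Step 5: p-value = 0.520916; compare to alpha = 0.05. fail to reject H0.

U_X = 19, p = 0.520916, fail to reject H0 at alpha = 0.05.


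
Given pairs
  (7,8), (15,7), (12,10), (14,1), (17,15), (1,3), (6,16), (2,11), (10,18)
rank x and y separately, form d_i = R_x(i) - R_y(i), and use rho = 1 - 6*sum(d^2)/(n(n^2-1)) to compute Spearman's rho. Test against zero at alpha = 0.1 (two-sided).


Step 1: Rank x and y separately (midranks; no ties here).
rank(x): 7->4, 15->8, 12->6, 14->7, 17->9, 1->1, 6->3, 2->2, 10->5
rank(y): 8->4, 7->3, 10->5, 1->1, 15->7, 3->2, 16->8, 11->6, 18->9
Step 2: d_i = R_x(i) - R_y(i); compute d_i^2.
  (4-4)^2=0, (8-3)^2=25, (6-5)^2=1, (7-1)^2=36, (9-7)^2=4, (1-2)^2=1, (3-8)^2=25, (2-6)^2=16, (5-9)^2=16
sum(d^2) = 124.
Step 3: rho = 1 - 6*124 / (9*(9^2 - 1)) = 1 - 744/720 = -0.033333.
Step 4: Under H0, t = rho * sqrt((n-2)/(1-rho^2)) = -0.0882 ~ t(7).
Step 5: Two-sided p-value from the t-distribution with 7 df = 0.932157.
Step 6: alpha = 0.1. fail to reject H0.

rho = -0.0333, p = 0.932157, fail to reject H0 at alpha = 0.1.


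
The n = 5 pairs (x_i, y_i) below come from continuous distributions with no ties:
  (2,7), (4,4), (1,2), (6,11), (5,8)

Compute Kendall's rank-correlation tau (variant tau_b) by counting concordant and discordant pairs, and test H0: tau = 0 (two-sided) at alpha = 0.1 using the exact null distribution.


Step 1: Enumerate the 10 unordered pairs (i,j) with i<j and classify each by sign(x_j-x_i) * sign(y_j-y_i).
  (1,2):dx=+2,dy=-3->D; (1,3):dx=-1,dy=-5->C; (1,4):dx=+4,dy=+4->C; (1,5):dx=+3,dy=+1->C
  (2,3):dx=-3,dy=-2->C; (2,4):dx=+2,dy=+7->C; (2,5):dx=+1,dy=+4->C; (3,4):dx=+5,dy=+9->C
  (3,5):dx=+4,dy=+6->C; (4,5):dx=-1,dy=-3->C
Step 2: C = 9, D = 1, total pairs = 10.
Step 3: tau = (C - D)/(n(n-1)/2) = (9 - 1)/10 = 0.800000.
Step 4: Exact two-sided p-value (enumerate n! = 120 permutations of y under H0): p = 0.083333.
Step 5: alpha = 0.1. reject H0.

tau_b = 0.8000 (C=9, D=1), p = 0.083333, reject H0.


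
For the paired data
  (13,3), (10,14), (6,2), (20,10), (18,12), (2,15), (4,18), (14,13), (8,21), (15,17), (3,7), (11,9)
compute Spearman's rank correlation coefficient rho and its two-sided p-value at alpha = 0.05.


Step 1: Rank x and y separately (midranks; no ties here).
rank(x): 13->8, 10->6, 6->4, 20->12, 18->11, 2->1, 4->3, 14->9, 8->5, 15->10, 3->2, 11->7
rank(y): 3->2, 14->8, 2->1, 10->5, 12->6, 15->9, 18->11, 13->7, 21->12, 17->10, 7->3, 9->4
Step 2: d_i = R_x(i) - R_y(i); compute d_i^2.
  (8-2)^2=36, (6-8)^2=4, (4-1)^2=9, (12-5)^2=49, (11-6)^2=25, (1-9)^2=64, (3-11)^2=64, (9-7)^2=4, (5-12)^2=49, (10-10)^2=0, (2-3)^2=1, (7-4)^2=9
sum(d^2) = 314.
Step 3: rho = 1 - 6*314 / (12*(12^2 - 1)) = 1 - 1884/1716 = -0.097902.
Step 4: Under H0, t = rho * sqrt((n-2)/(1-rho^2)) = -0.3111 ~ t(10).
Step 5: Two-sided p-value from the t-distribution with 10 df = 0.762122.
Step 6: alpha = 0.05. fail to reject H0.

rho = -0.0979, p = 0.762122, fail to reject H0 at alpha = 0.05.


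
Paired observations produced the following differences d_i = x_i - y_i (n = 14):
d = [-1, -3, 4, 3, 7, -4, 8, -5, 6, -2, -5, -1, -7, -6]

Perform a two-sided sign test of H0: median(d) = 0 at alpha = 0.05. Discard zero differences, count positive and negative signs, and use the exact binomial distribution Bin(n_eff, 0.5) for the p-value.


Step 1: Discard zero differences. Original n = 14; n_eff = number of nonzero differences = 14.
Nonzero differences (with sign): -1, -3, +4, +3, +7, -4, +8, -5, +6, -2, -5, -1, -7, -6
Step 2: Count signs: positive = 5, negative = 9.
Step 3: Under H0: P(positive) = 0.5, so the number of positives S ~ Bin(14, 0.5).
Step 4: Two-sided exact p-value = sum of Bin(14,0.5) probabilities at or below the observed probability = 0.423950.
Step 5: alpha = 0.05. fail to reject H0.

n_eff = 14, pos = 5, neg = 9, p = 0.423950, fail to reject H0.


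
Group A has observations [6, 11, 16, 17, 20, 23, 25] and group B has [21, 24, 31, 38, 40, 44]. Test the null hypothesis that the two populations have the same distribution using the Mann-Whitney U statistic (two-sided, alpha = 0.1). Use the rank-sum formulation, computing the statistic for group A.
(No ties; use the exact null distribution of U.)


Step 1: Combine and sort all 13 observations; assign midranks.
sorted (value, group): (6,X), (11,X), (16,X), (17,X), (20,X), (21,Y), (23,X), (24,Y), (25,X), (31,Y), (38,Y), (40,Y), (44,Y)
ranks: 6->1, 11->2, 16->3, 17->4, 20->5, 21->6, 23->7, 24->8, 25->9, 31->10, 38->11, 40->12, 44->13
Step 2: Rank sum for X: R1 = 1 + 2 + 3 + 4 + 5 + 7 + 9 = 31.
Step 3: U_X = R1 - n1(n1+1)/2 = 31 - 7*8/2 = 31 - 28 = 3.
       U_Y = n1*n2 - U_X = 42 - 3 = 39.
Step 4: No ties, so the exact null distribution of U (based on enumerating the C(13,7) = 1716 equally likely rank assignments) gives the two-sided p-value.
Step 5: p-value = 0.008159; compare to alpha = 0.1. reject H0.

U_X = 3, p = 0.008159, reject H0 at alpha = 0.1.


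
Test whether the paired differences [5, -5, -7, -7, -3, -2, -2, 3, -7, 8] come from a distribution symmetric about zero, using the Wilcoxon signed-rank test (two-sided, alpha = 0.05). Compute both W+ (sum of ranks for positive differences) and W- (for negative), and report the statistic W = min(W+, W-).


Step 1: Drop any zero differences (none here) and take |d_i|.
|d| = [5, 5, 7, 7, 3, 2, 2, 3, 7, 8]
Step 2: Midrank |d_i| (ties get averaged ranks).
ranks: |5|->5.5, |5|->5.5, |7|->8, |7|->8, |3|->3.5, |2|->1.5, |2|->1.5, |3|->3.5, |7|->8, |8|->10
Step 3: Attach original signs; sum ranks with positive sign and with negative sign.
W+ = 5.5 + 3.5 + 10 = 19
W- = 5.5 + 8 + 8 + 3.5 + 1.5 + 1.5 + 8 = 36
(Check: W+ + W- = 55 should equal n(n+1)/2 = 55.)
Step 4: Test statistic W = min(W+, W-) = 19.
Step 5: Ties in |d|, so use the tie-corrected normal approximation.
        E[W] = n(n+1)/4 = 10*11/4 = 27.5.
        Tie groups: |d|=2 (t=2), |d|=3 (t=2), |d|=5 (t=2), |d|=7 (t=3); sum(t^3 - t) = 42.
        Var[W] = n(n+1)(2n+1)/24 - sum(t^3-t)/48 = 2310/24 - 42/48 = 95.375.
        z = (W - E[W]) / sqrt(Var[W]) = (19 - 27.5) / 9.7660 = -0.8704.
        Two-sided p = 2*Phi(z) = 0.384101.
Step 6: alpha = 0.05. fail to reject H0.

W+ = 19, W- = 36, W = min = 19, p = 0.384101, fail to reject H0.


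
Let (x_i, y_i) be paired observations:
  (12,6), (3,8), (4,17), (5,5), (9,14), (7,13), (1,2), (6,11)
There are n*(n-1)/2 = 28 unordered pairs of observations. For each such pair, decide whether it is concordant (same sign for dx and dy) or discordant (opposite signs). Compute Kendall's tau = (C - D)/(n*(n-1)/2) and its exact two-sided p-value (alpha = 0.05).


Step 1: Enumerate the 28 unordered pairs (i,j) with i<j and classify each by sign(x_j-x_i) * sign(y_j-y_i).
  (1,2):dx=-9,dy=+2->D; (1,3):dx=-8,dy=+11->D; (1,4):dx=-7,dy=-1->C; (1,5):dx=-3,dy=+8->D
  (1,6):dx=-5,dy=+7->D; (1,7):dx=-11,dy=-4->C; (1,8):dx=-6,dy=+5->D; (2,3):dx=+1,dy=+9->C
  (2,4):dx=+2,dy=-3->D; (2,5):dx=+6,dy=+6->C; (2,6):dx=+4,dy=+5->C; (2,7):dx=-2,dy=-6->C
  (2,8):dx=+3,dy=+3->C; (3,4):dx=+1,dy=-12->D; (3,5):dx=+5,dy=-3->D; (3,6):dx=+3,dy=-4->D
  (3,7):dx=-3,dy=-15->C; (3,8):dx=+2,dy=-6->D; (4,5):dx=+4,dy=+9->C; (4,6):dx=+2,dy=+8->C
  (4,7):dx=-4,dy=-3->C; (4,8):dx=+1,dy=+6->C; (5,6):dx=-2,dy=-1->C; (5,7):dx=-8,dy=-12->C
  (5,8):dx=-3,dy=-3->C; (6,7):dx=-6,dy=-11->C; (6,8):dx=-1,dy=-2->C; (7,8):dx=+5,dy=+9->C
Step 2: C = 18, D = 10, total pairs = 28.
Step 3: tau = (C - D)/(n(n-1)/2) = (18 - 10)/28 = 0.285714.
Step 4: Exact two-sided p-value (enumerate n! = 40320 permutations of y under H0): p = 0.398760.
Step 5: alpha = 0.05. fail to reject H0.

tau_b = 0.2857 (C=18, D=10), p = 0.398760, fail to reject H0.


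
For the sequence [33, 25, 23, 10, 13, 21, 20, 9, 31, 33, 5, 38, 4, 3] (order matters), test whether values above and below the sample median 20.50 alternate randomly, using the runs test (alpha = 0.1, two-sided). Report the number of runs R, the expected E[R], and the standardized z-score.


Step 1: Compute median = 20.50; label A = above, B = below.
Labels in order: AAABBABBAABABB  (n_A = 7, n_B = 7)
Step 2: Count runs R = 8.
Step 3: Under H0 (random ordering), E[R] = 2*n_A*n_B/(n_A+n_B) + 1 = 2*7*7/14 + 1 = 8.0000.
        Var[R] = 2*n_A*n_B*(2*n_A*n_B - n_A - n_B) / ((n_A+n_B)^2 * (n_A+n_B-1)) = 8232/2548 = 3.2308.
        SD[R] = 1.7974.
Step 4: R = E[R], so z = 0 with no continuity correction.
Step 5: Two-sided p-value via normal approximation = 2*(1 - Phi(|z|)) = 1.000000.
Step 6: alpha = 0.1. fail to reject H0.

R = 8, z = 0.0000, p = 1.000000, fail to reject H0.


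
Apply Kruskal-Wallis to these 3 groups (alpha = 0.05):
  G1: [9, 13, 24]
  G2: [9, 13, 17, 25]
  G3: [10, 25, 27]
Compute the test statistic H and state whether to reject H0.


Step 1: Combine all N = 10 observations and assign midranks.
sorted (value, group, rank): (9,G1,1.5), (9,G2,1.5), (10,G3,3), (13,G1,4.5), (13,G2,4.5), (17,G2,6), (24,G1,7), (25,G2,8.5), (25,G3,8.5), (27,G3,10)
Step 2: Sum ranks within each group.
R_1 = 13 (n_1 = 3)
R_2 = 20.5 (n_2 = 4)
R_3 = 21.5 (n_3 = 3)
Step 3: H = 12/(N(N+1)) * sum(R_i^2/n_i) - 3(N+1)
     = 12/(10*11) * (13^2/3 + 20.5^2/4 + 21.5^2/3) - 3*11
     = 0.109091 * 315.479 - 33
     = 1.415909.
Step 4: Ties present; correction factor C = 1 - 18/(10^3 - 10) = 0.981818. Corrected H = 1.415909 / 0.981818 = 1.442130.
Step 5: Under H0, H ~ chi^2(2); p-value = 0.486234.
Step 6: alpha = 0.05. fail to reject H0.

H = 1.4421, df = 2, p = 0.486234, fail to reject H0.


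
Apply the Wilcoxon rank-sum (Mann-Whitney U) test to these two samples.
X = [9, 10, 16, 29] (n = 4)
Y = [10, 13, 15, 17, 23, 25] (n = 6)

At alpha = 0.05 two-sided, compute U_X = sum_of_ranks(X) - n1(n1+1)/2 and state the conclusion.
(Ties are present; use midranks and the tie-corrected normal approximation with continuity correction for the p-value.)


Step 1: Combine and sort all 10 observations; assign midranks.
sorted (value, group): (9,X), (10,X), (10,Y), (13,Y), (15,Y), (16,X), (17,Y), (23,Y), (25,Y), (29,X)
ranks: 9->1, 10->2.5, 10->2.5, 13->4, 15->5, 16->6, 17->7, 23->8, 25->9, 29->10
Step 2: Rank sum for X: R1 = 1 + 2.5 + 6 + 10 = 19.5.
Step 3: U_X = R1 - n1(n1+1)/2 = 19.5 - 4*5/2 = 19.5 - 10 = 9.5.
       U_Y = n1*n2 - U_X = 24 - 9.5 = 14.5.
Step 4: Ties are present, so use the tie-corrected normal approximation (with continuity correction) for the p-value.
Step 5: p-value = 0.668870; compare to alpha = 0.05. fail to reject H0.

U_X = 9.5, p = 0.668870, fail to reject H0 at alpha = 0.05.


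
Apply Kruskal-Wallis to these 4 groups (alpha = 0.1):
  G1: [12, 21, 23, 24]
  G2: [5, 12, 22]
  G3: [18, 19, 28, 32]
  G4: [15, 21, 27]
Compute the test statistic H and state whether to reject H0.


Step 1: Combine all N = 14 observations and assign midranks.
sorted (value, group, rank): (5,G2,1), (12,G1,2.5), (12,G2,2.5), (15,G4,4), (18,G3,5), (19,G3,6), (21,G1,7.5), (21,G4,7.5), (22,G2,9), (23,G1,10), (24,G1,11), (27,G4,12), (28,G3,13), (32,G3,14)
Step 2: Sum ranks within each group.
R_1 = 31 (n_1 = 4)
R_2 = 12.5 (n_2 = 3)
R_3 = 38 (n_3 = 4)
R_4 = 23.5 (n_4 = 3)
Step 3: H = 12/(N(N+1)) * sum(R_i^2/n_i) - 3(N+1)
     = 12/(14*15) * (31^2/4 + 12.5^2/3 + 38^2/4 + 23.5^2/3) - 3*15
     = 0.057143 * 837.417 - 45
     = 2.852381.
Step 4: Ties present; correction factor C = 1 - 12/(14^3 - 14) = 0.995604. Corrected H = 2.852381 / 0.995604 = 2.864974.
Step 5: Under H0, H ~ chi^2(3); p-value = 0.412915.
Step 6: alpha = 0.1. fail to reject H0.

H = 2.8650, df = 3, p = 0.412915, fail to reject H0.


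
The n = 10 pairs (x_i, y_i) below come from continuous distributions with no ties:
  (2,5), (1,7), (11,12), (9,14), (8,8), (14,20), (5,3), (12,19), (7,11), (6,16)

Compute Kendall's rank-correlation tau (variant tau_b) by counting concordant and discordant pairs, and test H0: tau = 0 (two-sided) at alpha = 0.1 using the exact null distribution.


Step 1: Enumerate the 45 unordered pairs (i,j) with i<j and classify each by sign(x_j-x_i) * sign(y_j-y_i).
  (1,2):dx=-1,dy=+2->D; (1,3):dx=+9,dy=+7->C; (1,4):dx=+7,dy=+9->C; (1,5):dx=+6,dy=+3->C
  (1,6):dx=+12,dy=+15->C; (1,7):dx=+3,dy=-2->D; (1,8):dx=+10,dy=+14->C; (1,9):dx=+5,dy=+6->C
  (1,10):dx=+4,dy=+11->C; (2,3):dx=+10,dy=+5->C; (2,4):dx=+8,dy=+7->C; (2,5):dx=+7,dy=+1->C
  (2,6):dx=+13,dy=+13->C; (2,7):dx=+4,dy=-4->D; (2,8):dx=+11,dy=+12->C; (2,9):dx=+6,dy=+4->C
  (2,10):dx=+5,dy=+9->C; (3,4):dx=-2,dy=+2->D; (3,5):dx=-3,dy=-4->C; (3,6):dx=+3,dy=+8->C
  (3,7):dx=-6,dy=-9->C; (3,8):dx=+1,dy=+7->C; (3,9):dx=-4,dy=-1->C; (3,10):dx=-5,dy=+4->D
  (4,5):dx=-1,dy=-6->C; (4,6):dx=+5,dy=+6->C; (4,7):dx=-4,dy=-11->C; (4,8):dx=+3,dy=+5->C
  (4,9):dx=-2,dy=-3->C; (4,10):dx=-3,dy=+2->D; (5,6):dx=+6,dy=+12->C; (5,7):dx=-3,dy=-5->C
  (5,8):dx=+4,dy=+11->C; (5,9):dx=-1,dy=+3->D; (5,10):dx=-2,dy=+8->D; (6,7):dx=-9,dy=-17->C
  (6,8):dx=-2,dy=-1->C; (6,9):dx=-7,dy=-9->C; (6,10):dx=-8,dy=-4->C; (7,8):dx=+7,dy=+16->C
  (7,9):dx=+2,dy=+8->C; (7,10):dx=+1,dy=+13->C; (8,9):dx=-5,dy=-8->C; (8,10):dx=-6,dy=-3->C
  (9,10):dx=-1,dy=+5->D
Step 2: C = 36, D = 9, total pairs = 45.
Step 3: tau = (C - D)/(n(n-1)/2) = (36 - 9)/45 = 0.600000.
Step 4: Exact two-sided p-value (enumerate n! = 3628800 permutations of y under H0): p = 0.016666.
Step 5: alpha = 0.1. reject H0.

tau_b = 0.6000 (C=36, D=9), p = 0.016666, reject H0.


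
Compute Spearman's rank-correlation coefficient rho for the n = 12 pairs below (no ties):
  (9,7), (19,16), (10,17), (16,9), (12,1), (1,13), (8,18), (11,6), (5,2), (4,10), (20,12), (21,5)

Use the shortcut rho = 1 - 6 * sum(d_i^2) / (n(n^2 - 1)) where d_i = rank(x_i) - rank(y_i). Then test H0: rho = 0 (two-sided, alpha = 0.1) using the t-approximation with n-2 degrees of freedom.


Step 1: Rank x and y separately (midranks; no ties here).
rank(x): 9->5, 19->10, 10->6, 16->9, 12->8, 1->1, 8->4, 11->7, 5->3, 4->2, 20->11, 21->12
rank(y): 7->5, 16->10, 17->11, 9->6, 1->1, 13->9, 18->12, 6->4, 2->2, 10->7, 12->8, 5->3
Step 2: d_i = R_x(i) - R_y(i); compute d_i^2.
  (5-5)^2=0, (10-10)^2=0, (6-11)^2=25, (9-6)^2=9, (8-1)^2=49, (1-9)^2=64, (4-12)^2=64, (7-4)^2=9, (3-2)^2=1, (2-7)^2=25, (11-8)^2=9, (12-3)^2=81
sum(d^2) = 336.
Step 3: rho = 1 - 6*336 / (12*(12^2 - 1)) = 1 - 2016/1716 = -0.174825.
Step 4: Under H0, t = rho * sqrt((n-2)/(1-rho^2)) = -0.5615 ~ t(10).
Step 5: Two-sided p-value from the t-distribution with 10 df = 0.586824.
Step 6: alpha = 0.1. fail to reject H0.

rho = -0.1748, p = 0.586824, fail to reject H0 at alpha = 0.1.


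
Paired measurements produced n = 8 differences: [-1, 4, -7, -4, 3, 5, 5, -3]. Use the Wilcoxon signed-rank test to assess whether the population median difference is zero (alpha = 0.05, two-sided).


Step 1: Drop any zero differences (none here) and take |d_i|.
|d| = [1, 4, 7, 4, 3, 5, 5, 3]
Step 2: Midrank |d_i| (ties get averaged ranks).
ranks: |1|->1, |4|->4.5, |7|->8, |4|->4.5, |3|->2.5, |5|->6.5, |5|->6.5, |3|->2.5
Step 3: Attach original signs; sum ranks with positive sign and with negative sign.
W+ = 4.5 + 2.5 + 6.5 + 6.5 = 20
W- = 1 + 8 + 4.5 + 2.5 = 16
(Check: W+ + W- = 36 should equal n(n+1)/2 = 36.)
Step 4: Test statistic W = min(W+, W-) = 16.
Step 5: Ties in |d|, so use the tie-corrected normal approximation.
        E[W] = n(n+1)/4 = 8*9/4 = 18.
        Tie groups: |d|=3 (t=2), |d|=4 (t=2), |d|=5 (t=2); sum(t^3 - t) = 18.
        Var[W] = n(n+1)(2n+1)/24 - sum(t^3-t)/48 = 1224/24 - 18/48 = 50.625.
        z = (W - E[W]) / sqrt(Var[W]) = (16 - 18) / 7.1151 = -0.2811.
        Two-sided p = 2*Phi(z) = 0.778640.
Step 6: alpha = 0.05. fail to reject H0.

W+ = 20, W- = 16, W = min = 16, p = 0.778640, fail to reject H0.


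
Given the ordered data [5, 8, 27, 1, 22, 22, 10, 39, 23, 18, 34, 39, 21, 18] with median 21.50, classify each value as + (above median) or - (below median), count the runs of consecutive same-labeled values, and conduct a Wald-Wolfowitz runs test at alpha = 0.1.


Step 1: Compute median = 21.50; label A = above, B = below.
Labels in order: BBABAABAABAABB  (n_A = 7, n_B = 7)
Step 2: Count runs R = 9.
Step 3: Under H0 (random ordering), E[R] = 2*n_A*n_B/(n_A+n_B) + 1 = 2*7*7/14 + 1 = 8.0000.
        Var[R] = 2*n_A*n_B*(2*n_A*n_B - n_A - n_B) / ((n_A+n_B)^2 * (n_A+n_B-1)) = 8232/2548 = 3.2308.
        SD[R] = 1.7974.
Step 4: Continuity-corrected z = (R - 0.5 - E[R]) / SD[R] = (9 - 0.5 - 8.0000) / 1.7974 = 0.2782.
Step 5: Two-sided p-value via normal approximation = 2*(1 - Phi(|z|)) = 0.780879.
Step 6: alpha = 0.1. fail to reject H0.

R = 9, z = 0.2782, p = 0.780879, fail to reject H0.


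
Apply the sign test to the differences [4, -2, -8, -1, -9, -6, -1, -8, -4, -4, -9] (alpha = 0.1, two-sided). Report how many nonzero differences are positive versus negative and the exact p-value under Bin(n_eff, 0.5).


Step 1: Discard zero differences. Original n = 11; n_eff = number of nonzero differences = 11.
Nonzero differences (with sign): +4, -2, -8, -1, -9, -6, -1, -8, -4, -4, -9
Step 2: Count signs: positive = 1, negative = 10.
Step 3: Under H0: P(positive) = 0.5, so the number of positives S ~ Bin(11, 0.5).
Step 4: Two-sided exact p-value = sum of Bin(11,0.5) probabilities at or below the observed probability = 0.011719.
Step 5: alpha = 0.1. reject H0.

n_eff = 11, pos = 1, neg = 10, p = 0.011719, reject H0.


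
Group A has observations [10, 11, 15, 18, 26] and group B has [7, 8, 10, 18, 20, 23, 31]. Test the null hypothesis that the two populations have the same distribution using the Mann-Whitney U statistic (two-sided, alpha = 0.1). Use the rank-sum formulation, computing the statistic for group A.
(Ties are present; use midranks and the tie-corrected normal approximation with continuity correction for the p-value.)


Step 1: Combine and sort all 12 observations; assign midranks.
sorted (value, group): (7,Y), (8,Y), (10,X), (10,Y), (11,X), (15,X), (18,X), (18,Y), (20,Y), (23,Y), (26,X), (31,Y)
ranks: 7->1, 8->2, 10->3.5, 10->3.5, 11->5, 15->6, 18->7.5, 18->7.5, 20->9, 23->10, 26->11, 31->12
Step 2: Rank sum for X: R1 = 3.5 + 5 + 6 + 7.5 + 11 = 33.
Step 3: U_X = R1 - n1(n1+1)/2 = 33 - 5*6/2 = 33 - 15 = 18.
       U_Y = n1*n2 - U_X = 35 - 18 = 17.
Step 4: Ties are present, so use the tie-corrected normal approximation (with continuity correction) for the p-value.
Step 5: p-value = 1.000000; compare to alpha = 0.1. fail to reject H0.

U_X = 18, p = 1.000000, fail to reject H0 at alpha = 0.1.


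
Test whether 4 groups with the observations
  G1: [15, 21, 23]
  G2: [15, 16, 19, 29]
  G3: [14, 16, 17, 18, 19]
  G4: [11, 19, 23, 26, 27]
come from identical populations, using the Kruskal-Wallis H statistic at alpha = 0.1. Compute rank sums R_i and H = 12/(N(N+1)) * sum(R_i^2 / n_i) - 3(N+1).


Step 1: Combine all N = 17 observations and assign midranks.
sorted (value, group, rank): (11,G4,1), (14,G3,2), (15,G1,3.5), (15,G2,3.5), (16,G2,5.5), (16,G3,5.5), (17,G3,7), (18,G3,8), (19,G2,10), (19,G3,10), (19,G4,10), (21,G1,12), (23,G1,13.5), (23,G4,13.5), (26,G4,15), (27,G4,16), (29,G2,17)
Step 2: Sum ranks within each group.
R_1 = 29 (n_1 = 3)
R_2 = 36 (n_2 = 4)
R_3 = 32.5 (n_3 = 5)
R_4 = 55.5 (n_4 = 5)
Step 3: H = 12/(N(N+1)) * sum(R_i^2/n_i) - 3(N+1)
     = 12/(17*18) * (29^2/3 + 36^2/4 + 32.5^2/5 + 55.5^2/5) - 3*18
     = 0.039216 * 1431.63 - 54
     = 2.142484.
Step 4: Ties present; correction factor C = 1 - 42/(17^3 - 17) = 0.991422. Corrected H = 2.142484 / 0.991422 = 2.161022.
Step 5: Under H0, H ~ chi^2(3); p-value = 0.539667.
Step 6: alpha = 0.1. fail to reject H0.

H = 2.1610, df = 3, p = 0.539667, fail to reject H0.


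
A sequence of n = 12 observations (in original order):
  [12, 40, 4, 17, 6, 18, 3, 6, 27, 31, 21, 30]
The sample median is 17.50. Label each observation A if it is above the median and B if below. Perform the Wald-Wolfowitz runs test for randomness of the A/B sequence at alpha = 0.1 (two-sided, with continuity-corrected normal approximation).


Step 1: Compute median = 17.50; label A = above, B = below.
Labels in order: BABBBABBAAAA  (n_A = 6, n_B = 6)
Step 2: Count runs R = 6.
Step 3: Under H0 (random ordering), E[R] = 2*n_A*n_B/(n_A+n_B) + 1 = 2*6*6/12 + 1 = 7.0000.
        Var[R] = 2*n_A*n_B*(2*n_A*n_B - n_A - n_B) / ((n_A+n_B)^2 * (n_A+n_B-1)) = 4320/1584 = 2.7273.
        SD[R] = 1.6514.
Step 4: Continuity-corrected z = (R + 0.5 - E[R]) / SD[R] = (6 + 0.5 - 7.0000) / 1.6514 = -0.3028.
Step 5: Two-sided p-value via normal approximation = 2*(1 - Phi(|z|)) = 0.762069.
Step 6: alpha = 0.1. fail to reject H0.

R = 6, z = -0.3028, p = 0.762069, fail to reject H0.
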